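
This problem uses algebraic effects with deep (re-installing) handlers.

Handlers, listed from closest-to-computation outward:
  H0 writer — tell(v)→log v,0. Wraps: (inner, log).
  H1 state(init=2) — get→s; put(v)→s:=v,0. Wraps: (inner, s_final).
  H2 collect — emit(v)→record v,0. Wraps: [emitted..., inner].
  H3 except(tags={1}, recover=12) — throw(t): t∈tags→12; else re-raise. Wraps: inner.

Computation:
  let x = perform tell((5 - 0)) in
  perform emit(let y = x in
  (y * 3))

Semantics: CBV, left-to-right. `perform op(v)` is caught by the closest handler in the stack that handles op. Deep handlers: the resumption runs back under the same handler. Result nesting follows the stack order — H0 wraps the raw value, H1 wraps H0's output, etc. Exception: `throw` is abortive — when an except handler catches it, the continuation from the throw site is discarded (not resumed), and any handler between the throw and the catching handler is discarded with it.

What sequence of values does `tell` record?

Answer: (5)

Evaluation trace:
tell(5) @ H0 ⇒ log+=5
emit(0) @ H2 ⇒ out+=0
H0 returns (0, (5))
H1 returns ((0, (5)), 2)
H2 returns [0, ((0, (5)), 2)]
H3 returns [0, ((0, (5)), 2)]
= [0, ((0, (5)), 2)]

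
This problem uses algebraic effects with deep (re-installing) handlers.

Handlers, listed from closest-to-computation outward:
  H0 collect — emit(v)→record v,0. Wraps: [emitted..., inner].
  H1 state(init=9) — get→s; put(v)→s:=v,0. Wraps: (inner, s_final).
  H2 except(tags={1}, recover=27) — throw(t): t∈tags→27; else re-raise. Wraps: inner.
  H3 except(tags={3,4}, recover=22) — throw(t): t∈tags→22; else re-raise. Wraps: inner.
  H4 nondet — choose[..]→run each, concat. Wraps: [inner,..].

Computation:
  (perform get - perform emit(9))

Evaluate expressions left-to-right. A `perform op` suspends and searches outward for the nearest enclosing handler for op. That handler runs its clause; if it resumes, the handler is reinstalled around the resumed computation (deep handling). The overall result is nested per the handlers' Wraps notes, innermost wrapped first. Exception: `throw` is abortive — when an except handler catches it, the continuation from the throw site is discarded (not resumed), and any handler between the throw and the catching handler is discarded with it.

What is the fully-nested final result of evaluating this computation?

Working:
get @ H1 ⇒ 9
emit(9) @ H0 ⇒ out+=9
H0 returns [9, 9]
H1 returns ([9, 9], 9)
H2 returns ([9, 9], 9)
H3 returns ([9, 9], 9)
H4 returns [([9, 9], 9)]
= [([9, 9], 9)]

Answer: [([9, 9], 9)]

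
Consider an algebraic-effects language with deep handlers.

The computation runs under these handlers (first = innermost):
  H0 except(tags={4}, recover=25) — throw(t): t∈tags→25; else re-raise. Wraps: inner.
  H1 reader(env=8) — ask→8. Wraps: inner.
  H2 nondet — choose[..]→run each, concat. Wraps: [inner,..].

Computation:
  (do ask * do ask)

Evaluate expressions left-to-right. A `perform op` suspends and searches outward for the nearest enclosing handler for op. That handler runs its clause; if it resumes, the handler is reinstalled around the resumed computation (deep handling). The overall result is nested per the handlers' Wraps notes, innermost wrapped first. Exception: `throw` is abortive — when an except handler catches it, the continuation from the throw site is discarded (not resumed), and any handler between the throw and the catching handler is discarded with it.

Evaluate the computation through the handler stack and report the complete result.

Answer: [64]

Step-by-step:
ask @ H1 ⇒ 8
ask @ H1 ⇒ 8
H0 returns 64
H1 returns 64
H2 returns [64]
= [64]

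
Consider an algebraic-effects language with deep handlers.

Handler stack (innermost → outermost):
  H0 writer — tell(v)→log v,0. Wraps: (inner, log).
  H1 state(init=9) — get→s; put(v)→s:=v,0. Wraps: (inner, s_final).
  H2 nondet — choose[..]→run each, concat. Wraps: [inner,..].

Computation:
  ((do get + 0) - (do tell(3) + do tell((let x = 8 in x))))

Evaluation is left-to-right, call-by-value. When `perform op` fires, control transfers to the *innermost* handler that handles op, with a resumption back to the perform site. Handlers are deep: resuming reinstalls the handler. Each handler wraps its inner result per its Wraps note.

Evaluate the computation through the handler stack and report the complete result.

Answer: [((9, (3, 8)), 9)]

Evaluation trace:
get @ H1 ⇒ 9
tell(3) @ H0 ⇒ log+=3
tell(8) @ H0 ⇒ log+=8
H0 returns (9, (3, 8))
H1 returns ((9, (3, 8)), 9)
H2 returns [((9, (3, 8)), 9)]
= [((9, (3, 8)), 9)]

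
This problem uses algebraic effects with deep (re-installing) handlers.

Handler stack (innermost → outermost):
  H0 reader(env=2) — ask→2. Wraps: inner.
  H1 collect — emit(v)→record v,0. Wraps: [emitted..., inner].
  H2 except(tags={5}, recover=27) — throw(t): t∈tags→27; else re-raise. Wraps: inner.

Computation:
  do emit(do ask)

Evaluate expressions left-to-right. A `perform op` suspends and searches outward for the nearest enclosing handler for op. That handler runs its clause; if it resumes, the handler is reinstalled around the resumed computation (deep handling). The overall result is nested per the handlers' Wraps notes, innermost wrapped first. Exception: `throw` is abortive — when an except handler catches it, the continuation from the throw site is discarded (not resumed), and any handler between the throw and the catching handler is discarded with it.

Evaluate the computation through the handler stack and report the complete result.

Answer: [2, 0]

Step-by-step:
ask @ H0 ⇒ 2
emit(2) @ H1 ⇒ out+=2
H0 returns 0
H1 returns [2, 0]
H2 returns [2, 0]
= [2, 0]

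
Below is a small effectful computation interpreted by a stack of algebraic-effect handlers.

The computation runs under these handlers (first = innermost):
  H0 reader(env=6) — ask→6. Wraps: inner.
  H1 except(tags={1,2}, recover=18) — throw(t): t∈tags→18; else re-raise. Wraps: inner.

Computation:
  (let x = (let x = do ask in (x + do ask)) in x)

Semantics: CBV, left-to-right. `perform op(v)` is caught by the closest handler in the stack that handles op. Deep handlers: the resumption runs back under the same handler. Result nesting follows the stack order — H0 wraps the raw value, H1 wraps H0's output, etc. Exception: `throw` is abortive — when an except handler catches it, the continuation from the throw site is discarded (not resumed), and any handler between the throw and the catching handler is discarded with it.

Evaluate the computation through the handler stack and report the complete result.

Working:
ask @ H0 ⇒ 6
ask @ H0 ⇒ 6
H0 returns 12
H1 returns 12
= 12

Answer: 12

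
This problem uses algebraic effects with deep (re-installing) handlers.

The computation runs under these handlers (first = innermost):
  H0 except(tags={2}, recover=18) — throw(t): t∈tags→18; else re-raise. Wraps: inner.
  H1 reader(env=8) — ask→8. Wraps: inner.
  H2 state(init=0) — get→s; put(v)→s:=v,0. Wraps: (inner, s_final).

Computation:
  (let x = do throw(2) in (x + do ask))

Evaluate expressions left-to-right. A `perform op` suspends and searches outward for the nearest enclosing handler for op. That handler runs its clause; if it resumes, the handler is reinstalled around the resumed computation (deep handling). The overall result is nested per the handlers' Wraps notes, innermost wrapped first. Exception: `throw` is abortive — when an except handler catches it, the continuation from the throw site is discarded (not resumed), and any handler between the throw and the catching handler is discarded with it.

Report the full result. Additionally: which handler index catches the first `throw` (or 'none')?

Answer: (18, 0) ; first throw caught by: H0

Evaluation trace:
throw(2) @ H0 caught ⇒ 18
H1 returns 18
H2 returns (18, 0)
= (18, 0)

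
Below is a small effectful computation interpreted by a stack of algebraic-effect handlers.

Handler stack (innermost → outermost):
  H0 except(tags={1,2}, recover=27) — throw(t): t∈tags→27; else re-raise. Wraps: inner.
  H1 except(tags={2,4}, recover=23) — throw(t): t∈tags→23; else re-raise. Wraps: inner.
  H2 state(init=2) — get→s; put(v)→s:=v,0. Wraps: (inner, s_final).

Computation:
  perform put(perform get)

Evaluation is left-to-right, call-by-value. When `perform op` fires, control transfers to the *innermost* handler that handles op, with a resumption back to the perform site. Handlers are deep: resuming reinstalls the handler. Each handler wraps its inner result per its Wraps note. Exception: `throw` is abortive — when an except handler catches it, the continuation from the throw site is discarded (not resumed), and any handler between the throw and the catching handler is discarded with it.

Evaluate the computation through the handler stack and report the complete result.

Working:
get @ H2 ⇒ 2
put(2) @ H2 ⇒ s:=2
H0 returns 0
H1 returns 0
H2 returns (0, 2)
= (0, 2)

Answer: (0, 2)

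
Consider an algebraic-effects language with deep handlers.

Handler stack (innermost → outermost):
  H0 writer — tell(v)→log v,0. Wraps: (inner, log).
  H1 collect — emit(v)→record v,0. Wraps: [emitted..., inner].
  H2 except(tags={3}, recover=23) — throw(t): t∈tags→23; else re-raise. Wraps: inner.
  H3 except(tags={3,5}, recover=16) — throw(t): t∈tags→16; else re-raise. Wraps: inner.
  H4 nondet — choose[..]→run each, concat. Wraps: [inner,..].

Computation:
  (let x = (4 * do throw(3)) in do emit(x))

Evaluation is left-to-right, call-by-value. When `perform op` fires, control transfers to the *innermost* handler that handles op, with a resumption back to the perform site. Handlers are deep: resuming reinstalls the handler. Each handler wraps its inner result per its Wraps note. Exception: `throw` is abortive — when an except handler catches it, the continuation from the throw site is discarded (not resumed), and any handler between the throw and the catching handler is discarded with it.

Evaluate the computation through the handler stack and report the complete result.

Answer: [23]

Evaluation trace:
throw(3) @ H2 caught ⇒ 23
H3 returns 23
H4 returns [23]
= [23]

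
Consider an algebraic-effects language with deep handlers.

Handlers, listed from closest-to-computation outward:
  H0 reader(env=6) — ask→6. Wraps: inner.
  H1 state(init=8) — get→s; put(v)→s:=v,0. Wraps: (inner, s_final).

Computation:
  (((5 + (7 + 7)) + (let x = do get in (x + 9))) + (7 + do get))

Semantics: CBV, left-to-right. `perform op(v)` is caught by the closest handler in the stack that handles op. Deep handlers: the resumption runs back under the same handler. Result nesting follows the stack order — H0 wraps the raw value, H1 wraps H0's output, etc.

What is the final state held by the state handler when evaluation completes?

Working:
get @ H1 ⇒ 8
get @ H1 ⇒ 8
H0 returns 51
H1 returns (51, 8)
= (51, 8)

Answer: 8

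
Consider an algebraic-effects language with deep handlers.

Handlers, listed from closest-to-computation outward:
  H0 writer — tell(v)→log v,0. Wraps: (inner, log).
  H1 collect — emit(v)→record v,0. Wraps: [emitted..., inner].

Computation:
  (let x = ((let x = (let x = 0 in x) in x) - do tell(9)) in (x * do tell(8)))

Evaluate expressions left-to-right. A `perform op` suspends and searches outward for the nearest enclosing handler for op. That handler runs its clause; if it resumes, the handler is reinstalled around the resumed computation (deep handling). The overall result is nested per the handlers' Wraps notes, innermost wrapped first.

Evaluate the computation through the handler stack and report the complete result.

Working:
tell(9) @ H0 ⇒ log+=9
tell(8) @ H0 ⇒ log+=8
H0 returns (0, (9, 8))
H1 returns [(0, (9, 8))]
= [(0, (9, 8))]

Answer: [(0, (9, 8))]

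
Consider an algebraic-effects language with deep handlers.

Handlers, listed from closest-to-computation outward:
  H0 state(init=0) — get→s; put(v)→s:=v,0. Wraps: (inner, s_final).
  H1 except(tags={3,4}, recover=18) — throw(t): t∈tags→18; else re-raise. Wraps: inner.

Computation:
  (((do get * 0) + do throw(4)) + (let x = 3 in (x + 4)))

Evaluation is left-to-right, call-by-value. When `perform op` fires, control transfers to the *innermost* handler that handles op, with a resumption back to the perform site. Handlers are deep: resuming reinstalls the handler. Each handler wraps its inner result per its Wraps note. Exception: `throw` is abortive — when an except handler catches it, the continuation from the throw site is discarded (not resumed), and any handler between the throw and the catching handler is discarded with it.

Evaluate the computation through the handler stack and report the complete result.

Answer: 18

Evaluation trace:
get @ H0 ⇒ 0
throw(4) @ H1 caught ⇒ 18
= 18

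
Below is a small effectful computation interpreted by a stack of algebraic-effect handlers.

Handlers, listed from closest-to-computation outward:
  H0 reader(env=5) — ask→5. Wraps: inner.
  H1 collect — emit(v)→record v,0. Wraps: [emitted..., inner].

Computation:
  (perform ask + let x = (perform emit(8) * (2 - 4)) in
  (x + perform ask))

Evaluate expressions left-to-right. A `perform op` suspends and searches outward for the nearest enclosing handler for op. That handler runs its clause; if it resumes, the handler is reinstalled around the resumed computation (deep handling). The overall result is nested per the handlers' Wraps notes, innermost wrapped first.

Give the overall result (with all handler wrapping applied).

Evaluation trace:
ask @ H0 ⇒ 5
emit(8) @ H1 ⇒ out+=8
ask @ H0 ⇒ 5
H0 returns 10
H1 returns [8, 10]
= [8, 10]

Answer: [8, 10]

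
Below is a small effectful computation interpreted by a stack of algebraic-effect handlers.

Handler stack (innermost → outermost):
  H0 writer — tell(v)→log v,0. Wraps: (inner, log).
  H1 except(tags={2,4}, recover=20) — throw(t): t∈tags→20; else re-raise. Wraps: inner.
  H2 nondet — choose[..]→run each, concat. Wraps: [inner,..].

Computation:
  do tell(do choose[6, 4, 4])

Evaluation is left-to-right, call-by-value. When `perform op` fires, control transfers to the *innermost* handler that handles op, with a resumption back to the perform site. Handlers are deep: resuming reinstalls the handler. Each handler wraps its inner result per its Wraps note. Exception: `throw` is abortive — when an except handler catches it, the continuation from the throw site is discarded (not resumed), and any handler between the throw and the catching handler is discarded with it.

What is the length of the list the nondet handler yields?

Answer: 3

Working:
choose[6, 4, 4] @ H2
  branch[0] choose=6:
    tell(6) @ H0 ⇒ log+=6
    H0 returns (0, (6))
    H1 returns (0, (6))
    H2 returns [(0, (6))]
  branch[1] choose=4:
    tell(4) @ H0 ⇒ log+=4
    H0 returns (0, (4))
    H1 returns (0, (4))
    H2 returns [(0, (4))]
  branch[2] choose=4:
    tell(4) @ H0 ⇒ log+=4
    H0 returns (0, (4))
    H1 returns (0, (4))
    H2 returns [(0, (4))]
= [(0, (6)), (0, (4)), (0, (4))]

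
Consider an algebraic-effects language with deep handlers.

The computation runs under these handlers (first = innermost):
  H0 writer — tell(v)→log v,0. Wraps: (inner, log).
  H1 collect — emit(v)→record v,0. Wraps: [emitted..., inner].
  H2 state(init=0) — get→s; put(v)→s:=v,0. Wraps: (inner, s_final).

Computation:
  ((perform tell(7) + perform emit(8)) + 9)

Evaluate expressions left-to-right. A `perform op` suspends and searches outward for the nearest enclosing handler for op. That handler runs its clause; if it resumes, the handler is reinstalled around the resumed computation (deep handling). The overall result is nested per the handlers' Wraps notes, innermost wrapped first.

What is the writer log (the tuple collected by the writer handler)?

Answer: (7)

Working:
tell(7) @ H0 ⇒ log+=7
emit(8) @ H1 ⇒ out+=8
H0 returns (9, (7))
H1 returns [8, (9, (7))]
H2 returns ([8, (9, (7))], 0)
= ([8, (9, (7))], 0)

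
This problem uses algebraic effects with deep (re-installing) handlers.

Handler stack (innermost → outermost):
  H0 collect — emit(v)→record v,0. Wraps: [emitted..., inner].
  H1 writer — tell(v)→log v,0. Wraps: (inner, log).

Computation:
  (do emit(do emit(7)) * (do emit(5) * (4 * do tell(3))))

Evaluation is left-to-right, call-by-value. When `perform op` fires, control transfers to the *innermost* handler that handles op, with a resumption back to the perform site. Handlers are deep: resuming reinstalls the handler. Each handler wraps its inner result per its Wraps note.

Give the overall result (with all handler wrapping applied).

Answer: ([7, 0, 5, 0], (3))

Step-by-step:
emit(7) @ H0 ⇒ out+=7
emit(0) @ H0 ⇒ out+=0
emit(5) @ H0 ⇒ out+=5
tell(3) @ H1 ⇒ log+=3
H0 returns [7, 0, 5, 0]
H1 returns ([7, 0, 5, 0], (3))
= ([7, 0, 5, 0], (3))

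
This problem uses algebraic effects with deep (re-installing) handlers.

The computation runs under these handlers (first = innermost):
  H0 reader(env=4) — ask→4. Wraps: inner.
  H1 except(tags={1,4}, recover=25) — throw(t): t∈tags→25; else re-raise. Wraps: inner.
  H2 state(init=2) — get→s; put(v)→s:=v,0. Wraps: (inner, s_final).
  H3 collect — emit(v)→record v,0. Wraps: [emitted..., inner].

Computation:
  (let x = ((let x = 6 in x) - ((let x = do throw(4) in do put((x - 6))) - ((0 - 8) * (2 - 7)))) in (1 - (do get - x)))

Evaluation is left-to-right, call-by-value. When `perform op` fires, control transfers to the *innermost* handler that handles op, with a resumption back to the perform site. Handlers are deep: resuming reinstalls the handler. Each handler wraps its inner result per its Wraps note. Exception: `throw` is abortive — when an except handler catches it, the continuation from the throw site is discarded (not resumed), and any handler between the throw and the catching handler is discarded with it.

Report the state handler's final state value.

Evaluation trace:
throw(4) @ H1 caught ⇒ 25
H2 returns (25, 2)
H3 returns [(25, 2)]
= [(25, 2)]

Answer: 2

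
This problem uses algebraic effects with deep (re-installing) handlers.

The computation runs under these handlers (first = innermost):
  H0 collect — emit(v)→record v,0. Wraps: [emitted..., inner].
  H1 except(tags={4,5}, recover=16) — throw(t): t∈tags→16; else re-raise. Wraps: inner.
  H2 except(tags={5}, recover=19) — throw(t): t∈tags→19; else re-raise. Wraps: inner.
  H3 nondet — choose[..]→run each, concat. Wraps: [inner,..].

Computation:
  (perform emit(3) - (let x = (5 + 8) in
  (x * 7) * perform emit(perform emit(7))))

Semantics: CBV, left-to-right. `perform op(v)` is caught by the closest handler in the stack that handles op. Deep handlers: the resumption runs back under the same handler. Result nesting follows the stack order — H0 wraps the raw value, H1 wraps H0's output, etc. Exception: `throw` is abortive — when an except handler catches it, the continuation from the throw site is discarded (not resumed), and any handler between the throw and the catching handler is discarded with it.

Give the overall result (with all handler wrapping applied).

Evaluation trace:
emit(3) @ H0 ⇒ out+=3
emit(7) @ H0 ⇒ out+=7
emit(0) @ H0 ⇒ out+=0
H0 returns [3, 7, 0, 0]
H1 returns [3, 7, 0, 0]
H2 returns [3, 7, 0, 0]
H3 returns [[3, 7, 0, 0]]
= [[3, 7, 0, 0]]

Answer: [[3, 7, 0, 0]]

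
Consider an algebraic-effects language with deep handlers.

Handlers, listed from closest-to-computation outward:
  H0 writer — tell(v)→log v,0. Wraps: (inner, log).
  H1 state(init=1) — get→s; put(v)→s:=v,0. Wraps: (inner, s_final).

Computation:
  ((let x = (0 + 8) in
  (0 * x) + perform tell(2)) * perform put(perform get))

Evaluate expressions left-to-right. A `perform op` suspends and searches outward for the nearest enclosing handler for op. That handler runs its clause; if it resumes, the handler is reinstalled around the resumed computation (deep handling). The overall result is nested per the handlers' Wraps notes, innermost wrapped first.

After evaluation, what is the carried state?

Evaluation trace:
tell(2) @ H0 ⇒ log+=2
get @ H1 ⇒ 1
put(1) @ H1 ⇒ s:=1
H0 returns (0, (2))
H1 returns ((0, (2)), 1)
= ((0, (2)), 1)

Answer: 1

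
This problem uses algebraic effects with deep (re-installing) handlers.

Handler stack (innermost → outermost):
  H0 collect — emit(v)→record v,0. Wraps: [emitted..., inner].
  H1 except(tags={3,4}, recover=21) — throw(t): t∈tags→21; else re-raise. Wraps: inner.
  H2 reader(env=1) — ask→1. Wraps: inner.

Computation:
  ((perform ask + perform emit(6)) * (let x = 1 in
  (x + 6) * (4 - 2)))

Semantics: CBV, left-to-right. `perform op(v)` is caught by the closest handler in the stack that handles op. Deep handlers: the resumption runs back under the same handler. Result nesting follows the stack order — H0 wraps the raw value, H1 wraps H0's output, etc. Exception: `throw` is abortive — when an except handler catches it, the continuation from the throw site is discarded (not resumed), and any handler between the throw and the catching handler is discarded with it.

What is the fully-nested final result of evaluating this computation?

Answer: [6, 14]

Step-by-step:
ask @ H2 ⇒ 1
emit(6) @ H0 ⇒ out+=6
H0 returns [6, 14]
H1 returns [6, 14]
H2 returns [6, 14]
= [6, 14]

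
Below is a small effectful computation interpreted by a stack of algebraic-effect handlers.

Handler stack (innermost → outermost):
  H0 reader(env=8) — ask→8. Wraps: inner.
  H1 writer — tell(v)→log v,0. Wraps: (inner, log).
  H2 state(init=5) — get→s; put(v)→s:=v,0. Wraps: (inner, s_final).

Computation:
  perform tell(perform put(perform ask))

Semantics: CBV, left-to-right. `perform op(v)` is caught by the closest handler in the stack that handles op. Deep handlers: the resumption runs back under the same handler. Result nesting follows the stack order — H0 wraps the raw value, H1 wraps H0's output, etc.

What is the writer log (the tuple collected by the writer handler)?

Step-by-step:
ask @ H0 ⇒ 8
put(8) @ H2 ⇒ s:=8
tell(0) @ H1 ⇒ log+=0
H0 returns 0
H1 returns (0, (0))
H2 returns ((0, (0)), 8)
= ((0, (0)), 8)

Answer: (0)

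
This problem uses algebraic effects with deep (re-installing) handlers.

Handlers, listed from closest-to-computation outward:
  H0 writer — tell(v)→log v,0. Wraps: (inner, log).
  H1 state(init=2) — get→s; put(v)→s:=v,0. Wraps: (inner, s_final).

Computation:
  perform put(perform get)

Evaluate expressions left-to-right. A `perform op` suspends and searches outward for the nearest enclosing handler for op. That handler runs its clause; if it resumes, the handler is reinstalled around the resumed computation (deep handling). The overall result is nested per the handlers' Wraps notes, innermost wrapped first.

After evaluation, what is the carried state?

Step-by-step:
get @ H1 ⇒ 2
put(2) @ H1 ⇒ s:=2
H0 returns (0, ())
H1 returns ((0, ()), 2)
= ((0, ()), 2)

Answer: 2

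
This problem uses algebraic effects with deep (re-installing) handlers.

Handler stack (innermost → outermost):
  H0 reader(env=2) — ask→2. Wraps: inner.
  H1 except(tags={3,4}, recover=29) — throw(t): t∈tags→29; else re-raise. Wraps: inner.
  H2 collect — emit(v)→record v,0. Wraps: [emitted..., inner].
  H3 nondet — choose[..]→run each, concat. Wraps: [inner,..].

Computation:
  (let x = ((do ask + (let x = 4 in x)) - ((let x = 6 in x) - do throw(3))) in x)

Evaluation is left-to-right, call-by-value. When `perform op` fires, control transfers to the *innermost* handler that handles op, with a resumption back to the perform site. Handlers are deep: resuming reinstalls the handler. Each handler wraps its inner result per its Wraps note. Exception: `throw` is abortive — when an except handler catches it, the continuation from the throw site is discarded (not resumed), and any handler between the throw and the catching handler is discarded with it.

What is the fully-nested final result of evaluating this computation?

Working:
ask @ H0 ⇒ 2
throw(3) @ H1 caught ⇒ 29
H2 returns [29]
H3 returns [[29]]
= [[29]]

Answer: [[29]]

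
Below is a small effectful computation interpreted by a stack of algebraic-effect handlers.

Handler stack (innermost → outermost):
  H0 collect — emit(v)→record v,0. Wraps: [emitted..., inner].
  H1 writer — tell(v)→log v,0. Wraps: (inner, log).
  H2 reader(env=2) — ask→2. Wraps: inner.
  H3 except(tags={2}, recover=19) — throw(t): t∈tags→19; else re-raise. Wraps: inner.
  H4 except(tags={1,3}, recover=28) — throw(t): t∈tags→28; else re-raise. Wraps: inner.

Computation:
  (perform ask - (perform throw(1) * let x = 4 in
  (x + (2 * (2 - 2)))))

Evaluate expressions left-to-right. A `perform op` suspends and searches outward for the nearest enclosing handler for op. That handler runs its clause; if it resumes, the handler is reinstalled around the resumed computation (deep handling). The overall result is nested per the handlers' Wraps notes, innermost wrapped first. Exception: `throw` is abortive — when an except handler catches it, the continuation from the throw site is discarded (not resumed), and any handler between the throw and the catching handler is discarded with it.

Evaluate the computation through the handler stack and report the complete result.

Answer: 28

Step-by-step:
ask @ H2 ⇒ 2
throw(1) @ H3 re-raised
throw(1) @ H4 caught ⇒ 28
= 28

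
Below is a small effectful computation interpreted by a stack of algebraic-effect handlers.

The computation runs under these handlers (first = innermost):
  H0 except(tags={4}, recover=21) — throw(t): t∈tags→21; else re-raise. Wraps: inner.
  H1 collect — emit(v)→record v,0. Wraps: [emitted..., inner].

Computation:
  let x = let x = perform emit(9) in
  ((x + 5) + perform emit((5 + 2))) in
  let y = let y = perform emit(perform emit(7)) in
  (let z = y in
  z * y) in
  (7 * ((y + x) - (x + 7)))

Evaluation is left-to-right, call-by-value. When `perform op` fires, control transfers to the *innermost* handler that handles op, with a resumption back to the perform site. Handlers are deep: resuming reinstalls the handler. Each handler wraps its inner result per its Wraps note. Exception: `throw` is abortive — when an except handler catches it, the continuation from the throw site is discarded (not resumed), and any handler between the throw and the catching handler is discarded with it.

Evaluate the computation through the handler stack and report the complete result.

Evaluation trace:
emit(9) @ H1 ⇒ out+=9
emit(7) @ H1 ⇒ out+=7
emit(7) @ H1 ⇒ out+=7
emit(0) @ H1 ⇒ out+=0
H0 returns -49
H1 returns [9, 7, 7, 0, -49]
= [9, 7, 7, 0, -49]

Answer: [9, 7, 7, 0, -49]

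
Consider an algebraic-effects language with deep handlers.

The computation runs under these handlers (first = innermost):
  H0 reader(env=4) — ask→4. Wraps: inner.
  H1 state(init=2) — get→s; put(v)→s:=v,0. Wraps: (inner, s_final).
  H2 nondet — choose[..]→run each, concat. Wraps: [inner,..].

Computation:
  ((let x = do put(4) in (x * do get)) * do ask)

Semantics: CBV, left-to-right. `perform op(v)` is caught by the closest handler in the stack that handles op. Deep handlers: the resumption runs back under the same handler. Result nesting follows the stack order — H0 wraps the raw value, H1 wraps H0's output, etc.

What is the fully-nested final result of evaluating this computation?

Step-by-step:
put(4) @ H1 ⇒ s:=4
get @ H1 ⇒ 4
ask @ H0 ⇒ 4
H0 returns 0
H1 returns (0, 4)
H2 returns [(0, 4)]
= [(0, 4)]

Answer: [(0, 4)]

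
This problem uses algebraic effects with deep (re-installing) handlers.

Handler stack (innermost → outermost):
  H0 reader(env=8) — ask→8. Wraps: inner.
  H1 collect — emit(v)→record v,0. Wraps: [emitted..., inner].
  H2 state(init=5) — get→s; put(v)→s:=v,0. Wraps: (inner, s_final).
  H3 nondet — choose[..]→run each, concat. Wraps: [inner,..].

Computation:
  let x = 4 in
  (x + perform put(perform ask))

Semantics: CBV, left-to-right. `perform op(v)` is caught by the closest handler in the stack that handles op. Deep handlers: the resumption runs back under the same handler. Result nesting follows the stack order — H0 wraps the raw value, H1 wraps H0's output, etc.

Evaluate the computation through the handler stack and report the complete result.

Step-by-step:
ask @ H0 ⇒ 8
put(8) @ H2 ⇒ s:=8
H0 returns 4
H1 returns [4]
H2 returns ([4], 8)
H3 returns [([4], 8)]
= [([4], 8)]

Answer: [([4], 8)]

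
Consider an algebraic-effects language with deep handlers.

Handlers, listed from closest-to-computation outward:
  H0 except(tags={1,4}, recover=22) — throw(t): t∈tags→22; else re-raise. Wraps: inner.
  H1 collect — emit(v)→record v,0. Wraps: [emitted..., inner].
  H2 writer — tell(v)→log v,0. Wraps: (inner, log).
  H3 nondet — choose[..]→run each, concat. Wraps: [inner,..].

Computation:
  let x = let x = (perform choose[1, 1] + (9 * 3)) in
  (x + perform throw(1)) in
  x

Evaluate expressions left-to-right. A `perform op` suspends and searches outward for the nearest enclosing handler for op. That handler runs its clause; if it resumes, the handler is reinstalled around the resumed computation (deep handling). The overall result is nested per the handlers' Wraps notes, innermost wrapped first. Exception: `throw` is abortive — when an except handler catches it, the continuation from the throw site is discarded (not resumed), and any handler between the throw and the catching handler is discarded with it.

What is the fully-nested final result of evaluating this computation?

Answer: [([22], ()), ([22], ())]

Evaluation trace:
choose[1, 1] @ H3
  branch[0] choose=1:
    throw(1) @ H0 caught ⇒ 22
    H1 returns [22]
    H2 returns ([22], ())
    H3 returns [([22], ())]
  branch[1] choose=1:
    throw(1) @ H0 caught ⇒ 22
    H1 returns [22]
    H2 returns ([22], ())
    H3 returns [([22], ())]
= [([22], ()), ([22], ())]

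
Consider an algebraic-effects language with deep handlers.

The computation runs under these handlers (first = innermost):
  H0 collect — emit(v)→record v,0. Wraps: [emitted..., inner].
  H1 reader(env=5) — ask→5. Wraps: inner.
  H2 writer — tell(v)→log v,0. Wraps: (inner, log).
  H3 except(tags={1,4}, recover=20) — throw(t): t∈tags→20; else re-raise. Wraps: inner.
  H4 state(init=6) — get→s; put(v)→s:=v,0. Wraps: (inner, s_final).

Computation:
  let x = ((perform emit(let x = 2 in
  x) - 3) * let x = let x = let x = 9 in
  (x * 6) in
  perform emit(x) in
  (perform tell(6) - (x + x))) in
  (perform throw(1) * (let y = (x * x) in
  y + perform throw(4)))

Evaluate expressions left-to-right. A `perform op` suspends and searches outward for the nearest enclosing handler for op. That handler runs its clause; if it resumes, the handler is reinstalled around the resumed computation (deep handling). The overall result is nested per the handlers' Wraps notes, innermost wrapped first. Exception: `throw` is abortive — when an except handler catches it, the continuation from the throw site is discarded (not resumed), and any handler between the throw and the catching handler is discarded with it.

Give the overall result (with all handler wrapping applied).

Answer: (20, 6)

Working:
emit(2) @ H0 ⇒ out+=2
emit(54) @ H0 ⇒ out+=54
tell(6) @ H2 ⇒ log+=6
throw(1) @ H3 caught ⇒ 20
H4 returns (20, 6)
= (20, 6)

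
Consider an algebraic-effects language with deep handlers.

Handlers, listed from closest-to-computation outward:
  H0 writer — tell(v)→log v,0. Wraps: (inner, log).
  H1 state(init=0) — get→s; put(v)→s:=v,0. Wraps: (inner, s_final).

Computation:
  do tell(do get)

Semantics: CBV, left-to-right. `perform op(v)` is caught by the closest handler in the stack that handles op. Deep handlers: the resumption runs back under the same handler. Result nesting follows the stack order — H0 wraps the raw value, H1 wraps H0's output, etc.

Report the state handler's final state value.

Answer: 0

Evaluation trace:
get @ H1 ⇒ 0
tell(0) @ H0 ⇒ log+=0
H0 returns (0, (0))
H1 returns ((0, (0)), 0)
= ((0, (0)), 0)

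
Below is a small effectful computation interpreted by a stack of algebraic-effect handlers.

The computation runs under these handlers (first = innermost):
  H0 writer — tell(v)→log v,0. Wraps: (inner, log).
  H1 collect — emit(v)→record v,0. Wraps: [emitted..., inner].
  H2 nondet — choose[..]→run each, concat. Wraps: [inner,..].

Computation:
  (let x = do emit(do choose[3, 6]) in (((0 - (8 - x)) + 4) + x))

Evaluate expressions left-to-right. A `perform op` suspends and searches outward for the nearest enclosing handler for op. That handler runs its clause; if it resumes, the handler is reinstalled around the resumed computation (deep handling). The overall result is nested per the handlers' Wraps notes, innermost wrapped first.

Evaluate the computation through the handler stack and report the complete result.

Answer: [[3, (-4, ())], [6, (-4, ())]]

Working:
choose[3, 6] @ H2
  branch[0] choose=3:
    emit(3) @ H1 ⇒ out+=3
    H0 returns (-4, ())
    H1 returns [3, (-4, ())]
    H2 returns [[3, (-4, ())]]
  branch[1] choose=6:
    emit(6) @ H1 ⇒ out+=6
    H0 returns (-4, ())
    H1 returns [6, (-4, ())]
    H2 returns [[6, (-4, ())]]
= [[3, (-4, ())], [6, (-4, ())]]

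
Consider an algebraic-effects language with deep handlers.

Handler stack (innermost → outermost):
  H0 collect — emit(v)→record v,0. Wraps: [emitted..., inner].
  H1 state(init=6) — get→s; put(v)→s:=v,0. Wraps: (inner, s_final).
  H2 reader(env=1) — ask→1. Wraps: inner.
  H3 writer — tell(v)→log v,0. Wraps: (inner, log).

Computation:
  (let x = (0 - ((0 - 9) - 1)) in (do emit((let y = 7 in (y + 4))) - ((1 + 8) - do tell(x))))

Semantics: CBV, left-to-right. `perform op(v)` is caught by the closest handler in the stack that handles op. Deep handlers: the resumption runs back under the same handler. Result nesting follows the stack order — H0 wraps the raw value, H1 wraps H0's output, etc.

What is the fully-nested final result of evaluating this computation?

Step-by-step:
emit(11) @ H0 ⇒ out+=11
tell(10) @ H3 ⇒ log+=10
H0 returns [11, -9]
H1 returns ([11, -9], 6)
H2 returns ([11, -9], 6)
H3 returns (([11, -9], 6), (10))
= (([11, -9], 6), (10))

Answer: (([11, -9], 6), (10))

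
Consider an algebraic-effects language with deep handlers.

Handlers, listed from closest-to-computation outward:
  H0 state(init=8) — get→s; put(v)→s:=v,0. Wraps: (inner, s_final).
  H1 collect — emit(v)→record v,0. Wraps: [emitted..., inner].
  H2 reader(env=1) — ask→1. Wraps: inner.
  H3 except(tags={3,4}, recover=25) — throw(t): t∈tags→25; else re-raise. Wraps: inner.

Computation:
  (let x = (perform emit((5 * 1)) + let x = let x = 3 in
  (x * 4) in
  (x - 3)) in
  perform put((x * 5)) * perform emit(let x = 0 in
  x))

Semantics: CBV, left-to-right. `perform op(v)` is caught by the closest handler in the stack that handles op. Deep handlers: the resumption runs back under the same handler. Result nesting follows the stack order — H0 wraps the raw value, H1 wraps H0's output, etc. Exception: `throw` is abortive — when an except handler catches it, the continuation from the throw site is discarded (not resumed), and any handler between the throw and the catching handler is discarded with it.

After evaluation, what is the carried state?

Answer: 45

Evaluation trace:
emit(5) @ H1 ⇒ out+=5
put(45) @ H0 ⇒ s:=45
emit(0) @ H1 ⇒ out+=0
H0 returns (0, 45)
H1 returns [5, 0, (0, 45)]
H2 returns [5, 0, (0, 45)]
H3 returns [5, 0, (0, 45)]
= [5, 0, (0, 45)]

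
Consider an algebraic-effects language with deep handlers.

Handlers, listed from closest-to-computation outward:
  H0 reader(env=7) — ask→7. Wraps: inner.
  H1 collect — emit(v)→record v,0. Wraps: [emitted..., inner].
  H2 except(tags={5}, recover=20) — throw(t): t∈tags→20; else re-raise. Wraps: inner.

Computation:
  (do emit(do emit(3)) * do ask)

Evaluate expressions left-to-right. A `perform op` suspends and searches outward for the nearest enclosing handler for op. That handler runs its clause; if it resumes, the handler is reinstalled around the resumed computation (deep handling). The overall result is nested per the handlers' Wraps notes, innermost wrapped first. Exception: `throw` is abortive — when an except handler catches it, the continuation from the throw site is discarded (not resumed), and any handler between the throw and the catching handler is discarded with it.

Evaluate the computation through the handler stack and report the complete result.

Answer: [3, 0, 0]

Evaluation trace:
emit(3) @ H1 ⇒ out+=3
emit(0) @ H1 ⇒ out+=0
ask @ H0 ⇒ 7
H0 returns 0
H1 returns [3, 0, 0]
H2 returns [3, 0, 0]
= [3, 0, 0]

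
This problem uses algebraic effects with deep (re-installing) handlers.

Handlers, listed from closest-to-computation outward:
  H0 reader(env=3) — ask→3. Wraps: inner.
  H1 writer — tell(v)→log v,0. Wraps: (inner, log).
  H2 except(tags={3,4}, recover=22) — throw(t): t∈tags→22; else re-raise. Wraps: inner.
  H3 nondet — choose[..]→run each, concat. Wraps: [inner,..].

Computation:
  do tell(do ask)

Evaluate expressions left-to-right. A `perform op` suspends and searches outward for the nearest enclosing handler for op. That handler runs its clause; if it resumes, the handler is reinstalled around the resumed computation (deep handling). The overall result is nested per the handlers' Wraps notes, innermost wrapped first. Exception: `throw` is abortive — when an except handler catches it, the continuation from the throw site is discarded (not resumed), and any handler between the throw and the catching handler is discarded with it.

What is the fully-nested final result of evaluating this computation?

Answer: [(0, (3))]

Working:
ask @ H0 ⇒ 3
tell(3) @ H1 ⇒ log+=3
H0 returns 0
H1 returns (0, (3))
H2 returns (0, (3))
H3 returns [(0, (3))]
= [(0, (3))]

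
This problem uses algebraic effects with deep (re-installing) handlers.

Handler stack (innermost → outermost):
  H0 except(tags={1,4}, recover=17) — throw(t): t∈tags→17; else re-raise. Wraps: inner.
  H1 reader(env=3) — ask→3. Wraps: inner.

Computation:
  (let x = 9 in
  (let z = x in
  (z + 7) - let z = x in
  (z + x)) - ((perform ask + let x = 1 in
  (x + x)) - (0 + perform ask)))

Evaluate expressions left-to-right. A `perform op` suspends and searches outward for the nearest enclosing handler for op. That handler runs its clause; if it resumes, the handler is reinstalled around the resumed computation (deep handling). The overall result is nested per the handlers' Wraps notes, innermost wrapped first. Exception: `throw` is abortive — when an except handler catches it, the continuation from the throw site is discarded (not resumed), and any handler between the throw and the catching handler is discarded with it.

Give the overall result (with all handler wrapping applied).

Step-by-step:
ask @ H1 ⇒ 3
ask @ H1 ⇒ 3
H0 returns -4
H1 returns -4
= -4

Answer: -4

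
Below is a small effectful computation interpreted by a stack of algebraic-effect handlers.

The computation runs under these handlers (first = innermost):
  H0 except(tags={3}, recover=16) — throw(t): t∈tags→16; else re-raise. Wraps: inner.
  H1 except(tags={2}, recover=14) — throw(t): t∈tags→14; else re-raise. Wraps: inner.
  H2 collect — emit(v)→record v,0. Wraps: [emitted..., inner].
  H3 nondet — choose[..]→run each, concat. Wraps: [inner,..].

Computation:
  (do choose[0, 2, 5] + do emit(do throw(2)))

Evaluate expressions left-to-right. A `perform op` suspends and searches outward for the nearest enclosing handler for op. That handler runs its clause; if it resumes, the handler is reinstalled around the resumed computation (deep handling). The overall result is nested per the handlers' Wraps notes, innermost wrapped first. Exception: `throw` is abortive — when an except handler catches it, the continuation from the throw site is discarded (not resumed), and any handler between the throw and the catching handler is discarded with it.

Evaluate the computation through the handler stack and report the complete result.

Step-by-step:
choose[0, 2, 5] @ H3
  branch[0] choose=0:
    throw(2) @ H0 re-raised
    throw(2) @ H1 caught ⇒ 14
    H2 returns [14]
    H3 returns [[14]]
  branch[1] choose=2:
    throw(2) @ H0 re-raised
    throw(2) @ H1 caught ⇒ 14
    H2 returns [14]
    H3 returns [[14]]
  branch[2] choose=5:
    throw(2) @ H0 re-raised
    throw(2) @ H1 caught ⇒ 14
    H2 returns [14]
    H3 returns [[14]]
= [[14], [14], [14]]

Answer: [[14], [14], [14]]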